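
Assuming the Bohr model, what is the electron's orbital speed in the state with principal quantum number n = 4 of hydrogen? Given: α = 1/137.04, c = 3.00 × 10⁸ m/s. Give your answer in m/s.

v_n = Zαc/n = 1 × 0.00730 × 3.00 × 10⁸ / 4
    = 5.47 × 10⁵ m/s

5.47 × 10⁵ m/s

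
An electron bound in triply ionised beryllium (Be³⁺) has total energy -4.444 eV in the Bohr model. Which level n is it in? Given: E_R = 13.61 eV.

7

E_n = −E_R Z²/n² ⇒ n² = E_R Z²/(−E_n) = 13.61 × 4² / 4.444 ≈ 49.00
n = 7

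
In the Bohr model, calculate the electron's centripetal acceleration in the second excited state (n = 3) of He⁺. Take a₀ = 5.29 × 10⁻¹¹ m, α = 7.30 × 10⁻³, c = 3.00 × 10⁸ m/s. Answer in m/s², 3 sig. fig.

r = n²a₀/Z = 2.38 × 10⁻¹⁰ m, v = Zαc/n = 1.46 × 10⁶ m/s
a = v²/r = (1.46 × 10⁶)² / 2.38 × 10⁻¹⁰ = 8.95 × 10²¹ m/s²

8.95 × 10²¹ m/s²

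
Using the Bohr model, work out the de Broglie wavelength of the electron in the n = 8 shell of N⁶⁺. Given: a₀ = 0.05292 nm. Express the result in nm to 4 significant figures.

The Bohr quantisation condition is nλ = 2πr_n.
r_n = n²a₀/Z = 0.4838 nm
λ = 2πr_n/n = 2π·0.4838/8 = 0.3800 nm

0.3800 nm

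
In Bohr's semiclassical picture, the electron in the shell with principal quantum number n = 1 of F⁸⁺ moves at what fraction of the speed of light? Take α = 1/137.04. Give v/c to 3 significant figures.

v_n = Zαc/n, so v/c = Zα/n = 9 × 0.00730 / 1 = 0.0657

0.0657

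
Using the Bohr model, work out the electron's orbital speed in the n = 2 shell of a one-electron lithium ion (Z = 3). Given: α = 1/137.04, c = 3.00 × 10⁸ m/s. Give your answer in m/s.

v_n = Zαc/n = 3 × 0.00730 × 3.00 × 10⁸ / 2
    = 3.28 × 10⁶ m/s

3.28 × 10⁶ m/s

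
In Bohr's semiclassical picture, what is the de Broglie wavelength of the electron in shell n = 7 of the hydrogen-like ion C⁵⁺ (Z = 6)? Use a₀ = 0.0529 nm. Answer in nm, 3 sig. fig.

0.388 nm

The Bohr quantisation condition is nλ = 2πr_n.
r_n = n²a₀/Z = 0.432 nm
λ = 2πr_n/n = 2π·0.432/7 = 0.388 nm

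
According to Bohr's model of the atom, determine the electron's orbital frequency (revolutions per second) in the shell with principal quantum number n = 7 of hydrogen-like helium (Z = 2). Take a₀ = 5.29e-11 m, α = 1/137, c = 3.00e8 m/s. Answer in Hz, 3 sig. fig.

r = n²a₀/Z = 1.30e-9 m, v = Zαc/n = 6.26e5 m/s
f = v/(2πr) = 7.68e13 Hz

7.68e13 Hz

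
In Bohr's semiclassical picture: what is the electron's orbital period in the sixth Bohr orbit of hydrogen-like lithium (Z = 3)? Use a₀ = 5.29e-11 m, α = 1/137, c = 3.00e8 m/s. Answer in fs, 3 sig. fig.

3.64 fs

r = n²a₀/Z = 6²·5.29e-11/3 = 6.35e-10 m
v = Zαc/n = 3·0.00730·3.00e8/6 = 1.09e6 m/s
T = 2πr/v = 3.64e-15 s = 3.64 fs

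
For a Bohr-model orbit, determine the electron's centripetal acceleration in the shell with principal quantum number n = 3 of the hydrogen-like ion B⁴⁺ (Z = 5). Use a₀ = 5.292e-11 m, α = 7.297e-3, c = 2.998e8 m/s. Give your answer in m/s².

r = n²a₀/Z = 9.526e-11 m, v = Zαc/n = 3.646e6 m/s
a = v²/r = (3.646e6)² / 9.526e-11 = 1.396e23 m/s²

1.396e23 m/s²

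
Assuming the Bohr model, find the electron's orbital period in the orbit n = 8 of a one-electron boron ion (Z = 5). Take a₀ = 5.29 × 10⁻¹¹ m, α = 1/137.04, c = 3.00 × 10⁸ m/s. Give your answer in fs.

3.11 fs

r = n²a₀/Z = 8²·5.29 × 10⁻¹¹/5 = 6.77 × 10⁻¹⁰ m
v = Zαc/n = 5·0.00730·3.00 × 10⁸/8 = 1.37 × 10⁶ m/s
T = 2πr/v = 3.11 × 10⁻¹⁵ s = 3.11 fs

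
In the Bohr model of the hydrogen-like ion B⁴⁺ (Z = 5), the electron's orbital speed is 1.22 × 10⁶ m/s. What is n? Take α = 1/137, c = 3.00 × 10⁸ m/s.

v_n = Zαc/n ⇒ n = Zαc/v = 5 × 0.00730 × 3.00 × 10⁸ / 1.22 × 10⁶ ≈ 8.97
n = 9

9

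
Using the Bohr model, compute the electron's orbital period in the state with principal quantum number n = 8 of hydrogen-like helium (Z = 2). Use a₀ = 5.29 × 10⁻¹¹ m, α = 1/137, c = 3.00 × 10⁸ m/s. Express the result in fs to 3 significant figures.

r = n²a₀/Z = 8²·5.29 × 10⁻¹¹/2 = 1.69 × 10⁻⁹ m
v = Zαc/n = 2·0.00730·3.00 × 10⁸/8 = 5.47 × 10⁵ m/s
T = 2πr/v = 1.94 × 10⁻¹⁴ s = 19.4 fs

19.4 fs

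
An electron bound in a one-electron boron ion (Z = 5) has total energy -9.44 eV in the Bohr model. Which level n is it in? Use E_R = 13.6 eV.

6

E_n = −E_R Z²/n² ⇒ n² = E_R Z²/(−E_n) = 13.6 × 5² / 9.44 ≈ 36.02
n = 6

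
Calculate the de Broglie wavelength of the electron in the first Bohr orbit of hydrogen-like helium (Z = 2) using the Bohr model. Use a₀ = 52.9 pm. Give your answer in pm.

The Bohr quantisation condition is nλ = 2πr_n.
r_n = n²a₀/Z = 26.4 pm
λ = 2πr_n/n = 2π·26.4/1 = 166 pm

166 pm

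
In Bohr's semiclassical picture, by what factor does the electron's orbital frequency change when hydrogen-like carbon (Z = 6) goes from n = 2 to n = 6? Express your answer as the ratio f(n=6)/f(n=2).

f ∝ Z^2 · n^-3; with Z fixed, f ∝ n^-3.
f(n=6)/f(n=2) = (6/2)^-3 = 1/27

1/27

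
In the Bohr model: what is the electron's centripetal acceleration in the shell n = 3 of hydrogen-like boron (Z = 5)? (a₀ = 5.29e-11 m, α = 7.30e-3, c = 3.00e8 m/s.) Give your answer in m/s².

r = n²a₀/Z = 9.52e-11 m, v = Zαc/n = 3.65e6 m/s
a = v²/r = (3.65e6)² / 9.52e-11 = 1.40e23 m/s²

1.40e23 m/s²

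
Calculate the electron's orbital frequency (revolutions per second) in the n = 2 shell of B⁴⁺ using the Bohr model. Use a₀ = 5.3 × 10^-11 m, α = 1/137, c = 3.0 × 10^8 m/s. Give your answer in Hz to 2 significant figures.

r = n²a₀/Z = 4.2 × 10^-11 m, v = Zαc/n = 5.5 × 10^6 m/s
f = v/(2πr) = 2.1 × 10^16 Hz

2.1 × 10^16 Hz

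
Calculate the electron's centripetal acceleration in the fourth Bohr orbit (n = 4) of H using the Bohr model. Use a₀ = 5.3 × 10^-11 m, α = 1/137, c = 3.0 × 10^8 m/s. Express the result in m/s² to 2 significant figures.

3.5 × 10^20 m/s²

r = n²a₀/Z = 8.5 × 10^-10 m, v = Zαc/n = 5.5 × 10^5 m/s
a = v²/r = (5.5 × 10^5)² / 8.5 × 10^-10 = 3.5 × 10^20 m/s²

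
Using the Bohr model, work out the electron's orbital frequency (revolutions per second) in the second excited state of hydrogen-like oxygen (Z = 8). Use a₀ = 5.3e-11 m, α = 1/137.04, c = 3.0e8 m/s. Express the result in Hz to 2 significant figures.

r = n²a₀/Z = 6.0e-11 m, v = Zαc/n = 5.8e6 m/s
f = v/(2πr) = 1.6e16 Hz

1.6e16 Hz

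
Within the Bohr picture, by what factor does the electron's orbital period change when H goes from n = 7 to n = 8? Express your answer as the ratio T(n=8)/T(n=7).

512/343

T ∝ Z^-2 · n^3; with Z fixed, T ∝ n^3.
T(n=8)/T(n=7) = (8/7)^3 = 512/343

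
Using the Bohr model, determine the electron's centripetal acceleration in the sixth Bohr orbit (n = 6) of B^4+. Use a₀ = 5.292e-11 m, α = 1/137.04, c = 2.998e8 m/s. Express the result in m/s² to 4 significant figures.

8.723e21 m/s²

r = n²a₀/Z = 3.810e-10 m, v = Zαc/n = 1.823e6 m/s
a = v²/r = (1.823e6)² / 3.810e-10 = 8.723e21 m/s²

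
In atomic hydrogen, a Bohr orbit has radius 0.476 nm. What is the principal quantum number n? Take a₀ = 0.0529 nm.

3

r_n = n²a₀/Z ⇒ n² = rZ/a₀ = 0.476 × 1 / 0.0529 ≈ 9.00
n = 3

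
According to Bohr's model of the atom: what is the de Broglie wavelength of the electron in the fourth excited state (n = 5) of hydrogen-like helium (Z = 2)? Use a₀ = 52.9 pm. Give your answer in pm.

The Bohr quantisation condition is nλ = 2πr_n.
r_n = n²a₀/Z = 661 pm
λ = 2πr_n/n = 2π·661/5 = 831 pm

831 pm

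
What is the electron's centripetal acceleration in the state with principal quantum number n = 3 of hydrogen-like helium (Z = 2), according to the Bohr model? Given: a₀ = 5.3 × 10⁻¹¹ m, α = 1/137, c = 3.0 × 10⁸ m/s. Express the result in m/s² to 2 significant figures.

8.9 × 10²¹ m/s²

r = n²a₀/Z = 2.4 × 10⁻¹⁰ m, v = Zαc/n = 1.5 × 10⁶ m/s
a = v²/r = (1.5 × 10⁶)² / 2.4 × 10⁻¹⁰ = 8.9 × 10²¹ m/s²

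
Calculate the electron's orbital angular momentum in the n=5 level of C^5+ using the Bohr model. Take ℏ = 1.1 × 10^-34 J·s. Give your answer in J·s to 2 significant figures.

5.5 × 10^-34 J·s

L_n = nℏ = 5 × 1.1 × 10^-34 = 5.5 × 10^-34 J·s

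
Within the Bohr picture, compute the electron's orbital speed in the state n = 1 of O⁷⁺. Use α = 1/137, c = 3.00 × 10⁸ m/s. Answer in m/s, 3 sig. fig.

1.75 × 10⁷ m/s

v_n = Zαc/n = 8 × 0.00730 × 3.00 × 10⁸ / 1
    = 1.75 × 10⁷ m/s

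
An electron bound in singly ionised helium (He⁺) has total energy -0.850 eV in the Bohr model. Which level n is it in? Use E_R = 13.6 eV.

8

E_n = −E_R Z²/n² ⇒ n² = E_R Z²/(−E_n) = 13.6 × 2² / 0.850 ≈ 64.00
n = 8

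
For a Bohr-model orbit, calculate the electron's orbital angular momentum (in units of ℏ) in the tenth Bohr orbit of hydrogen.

10

L_n = nℏ, so L/ℏ = n = 10.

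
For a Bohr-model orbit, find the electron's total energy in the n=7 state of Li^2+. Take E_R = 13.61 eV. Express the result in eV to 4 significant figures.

-2.500 eV

E_n = −E_R·Z²/n² = −13.61 × 3²/7² = -2.500 eV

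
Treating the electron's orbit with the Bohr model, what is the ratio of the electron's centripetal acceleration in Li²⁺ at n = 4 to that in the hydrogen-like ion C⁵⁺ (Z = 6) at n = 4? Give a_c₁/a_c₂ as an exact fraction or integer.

a_c ∝ Z^3 · n^-4
a_c₁/a_c₂ = (3/6)^3 · (4/4)^-4 = 1/8

1/8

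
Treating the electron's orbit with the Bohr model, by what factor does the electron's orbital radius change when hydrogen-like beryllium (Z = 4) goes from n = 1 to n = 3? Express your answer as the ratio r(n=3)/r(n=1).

9

r ∝ Z^-1 · n^2; with Z fixed, r ∝ n^2.
r(n=3)/r(n=1) = (3/1)^2 = 9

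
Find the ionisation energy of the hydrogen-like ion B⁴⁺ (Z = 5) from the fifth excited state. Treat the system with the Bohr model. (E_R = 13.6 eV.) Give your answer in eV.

9.44 eV

E_n = −E_R·Z²/n² = −13.6 × 5²/6² eV = -9.44 eV
Ionisation energy = −E_n = 9.44 eV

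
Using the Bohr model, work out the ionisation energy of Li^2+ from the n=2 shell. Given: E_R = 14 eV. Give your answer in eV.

E_n = −E_R·Z²/n² = −14 × 3²/2² eV = -32 eV
Ionisation energy = −E_n = 32 eV

32 eV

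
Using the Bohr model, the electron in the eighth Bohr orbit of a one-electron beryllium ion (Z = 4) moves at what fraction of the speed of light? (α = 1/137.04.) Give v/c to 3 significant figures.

v_n = Zαc/n, so v/c = Zα/n = 4 × 0.00730 / 8 = 0.00365

0.00365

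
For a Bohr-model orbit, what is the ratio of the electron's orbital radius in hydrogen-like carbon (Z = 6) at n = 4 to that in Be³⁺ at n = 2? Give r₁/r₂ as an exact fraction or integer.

r ∝ Z^-1 · n^2
r₁/r₂ = (6/4)^-1 · (4/2)^2 = 8/3

8/3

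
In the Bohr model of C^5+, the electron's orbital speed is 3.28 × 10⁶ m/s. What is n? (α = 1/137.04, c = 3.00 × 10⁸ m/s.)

v_n = Zαc/n ⇒ n = Zαc/v = 6 × 0.00730 × 3.00 × 10⁸ / 3.28 × 10⁶ ≈ 4.00
n = 4

4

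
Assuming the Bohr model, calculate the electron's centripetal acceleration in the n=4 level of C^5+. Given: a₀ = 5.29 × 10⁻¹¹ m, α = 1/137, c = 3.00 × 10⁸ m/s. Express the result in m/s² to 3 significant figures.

7.65 × 10²² m/s²

r = n²a₀/Z = 1.41 × 10⁻¹⁰ m, v = Zαc/n = 3.28 × 10⁶ m/s
a = v²/r = (3.28 × 10⁶)² / 1.41 × 10⁻¹⁰ = 7.65 × 10²² m/s²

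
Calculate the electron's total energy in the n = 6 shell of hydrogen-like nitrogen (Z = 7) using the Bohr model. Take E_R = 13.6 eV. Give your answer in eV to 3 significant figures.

-18.5 eV

E_n = −E_R·Z²/n² = −13.6 × 7²/6² = -18.5 eV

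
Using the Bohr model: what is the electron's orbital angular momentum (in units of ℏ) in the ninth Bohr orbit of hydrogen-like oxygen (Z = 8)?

9

L_n = nℏ, so L/ℏ = n = 9.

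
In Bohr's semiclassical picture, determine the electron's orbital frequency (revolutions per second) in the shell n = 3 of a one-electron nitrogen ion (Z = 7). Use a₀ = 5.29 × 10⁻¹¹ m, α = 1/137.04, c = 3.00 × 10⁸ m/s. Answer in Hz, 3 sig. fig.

1.20 × 10¹⁶ Hz

r = n²a₀/Z = 6.80 × 10⁻¹¹ m, v = Zαc/n = 5.11 × 10⁶ m/s
f = v/(2πr) = 1.20 × 10¹⁶ Hz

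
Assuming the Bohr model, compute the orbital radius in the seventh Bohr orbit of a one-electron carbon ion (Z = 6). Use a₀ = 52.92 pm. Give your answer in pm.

432.2 pm

r_n = n²a₀/Z = 7² × 52.92 / 6
    = 49 × 52.92 / 6 = 432.2 pm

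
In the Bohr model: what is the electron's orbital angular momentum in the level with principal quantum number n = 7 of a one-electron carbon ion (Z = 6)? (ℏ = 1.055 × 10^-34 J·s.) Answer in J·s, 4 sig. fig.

7.385 × 10^-34 J·s

L_n = nℏ = 7 × 1.055 × 10^-34 = 7.385 × 10^-34 J·s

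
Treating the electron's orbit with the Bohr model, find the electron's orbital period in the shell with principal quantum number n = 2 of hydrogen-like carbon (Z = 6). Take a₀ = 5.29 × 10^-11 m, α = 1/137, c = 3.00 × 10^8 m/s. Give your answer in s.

r = n²a₀/Z = 2²·5.29 × 10^-11/6 = 3.53 × 10^-11 m
v = Zαc/n = 6·0.00730·3.00 × 10^8/2 = 6.57 × 10^6 m/s
T = 2πr/v = 3.37 × 10^-17 s

3.37 × 10^-17 s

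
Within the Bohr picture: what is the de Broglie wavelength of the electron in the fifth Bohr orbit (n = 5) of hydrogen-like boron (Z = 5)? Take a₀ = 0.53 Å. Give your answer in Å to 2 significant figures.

The Bohr quantisation condition is nλ = 2πr_n.
r_n = n²a₀/Z = 2.6 Å
λ = 2πr_n/n = 2π·2.6/5 = 3.3 Å

3.3 Å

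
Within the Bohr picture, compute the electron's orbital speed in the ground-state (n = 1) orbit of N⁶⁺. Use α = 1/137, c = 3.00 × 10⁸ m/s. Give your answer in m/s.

1.53 × 10⁷ m/s

v_n = Zαc/n = 7 × 0.00730 × 3.00 × 10⁸ / 1
    = 1.53 × 10⁷ m/s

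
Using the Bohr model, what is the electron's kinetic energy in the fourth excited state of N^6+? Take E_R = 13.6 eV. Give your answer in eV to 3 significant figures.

26.7 eV

For a Coulomb orbit the virial theorem gives K = −E_n.
E_n = −E_R·Z²/n², so K = E_R·Z²/n² = 13.6 × 7²/5² = 26.7 eV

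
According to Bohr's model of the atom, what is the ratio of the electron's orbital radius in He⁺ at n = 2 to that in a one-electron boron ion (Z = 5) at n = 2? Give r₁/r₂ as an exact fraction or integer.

5/2

r ∝ Z^-1 · n^2
r₁/r₂ = (2/5)^-1 · (2/2)^2 = 5/2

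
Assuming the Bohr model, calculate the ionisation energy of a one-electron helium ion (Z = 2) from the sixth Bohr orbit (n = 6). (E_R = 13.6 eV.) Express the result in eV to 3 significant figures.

E_n = −E_R·Z²/n² = −13.6 × 2²/6² eV = -1.51 eV
Ionisation energy = −E_n = 1.51 eV

1.51 eV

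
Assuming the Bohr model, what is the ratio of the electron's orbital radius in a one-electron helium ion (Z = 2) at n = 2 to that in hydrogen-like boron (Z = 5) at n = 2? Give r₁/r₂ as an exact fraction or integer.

r ∝ Z^-1 · n^2
r₁/r₂ = (2/5)^-1 · (2/2)^2 = 5/2

5/2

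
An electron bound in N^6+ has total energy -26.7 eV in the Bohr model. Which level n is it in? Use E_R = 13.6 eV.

5

E_n = −E_R Z²/n² ⇒ n² = E_R Z²/(−E_n) = 13.6 × 7² / 26.7 ≈ 24.96
n = 5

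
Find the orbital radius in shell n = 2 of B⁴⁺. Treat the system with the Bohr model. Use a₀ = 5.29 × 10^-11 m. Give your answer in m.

r_n = n²a₀/Z = 2² × 5.29 × 10^-11 / 5
    = 4 × 5.29 × 10^-11 / 5 = 4.23 × 10^-11 m

4.23 × 10^-11 m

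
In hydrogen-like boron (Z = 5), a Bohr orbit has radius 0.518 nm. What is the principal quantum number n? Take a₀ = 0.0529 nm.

r_n = n²a₀/Z ⇒ n² = rZ/a₀ = 0.518 × 5 / 0.0529 ≈ 48.96
n = 7

7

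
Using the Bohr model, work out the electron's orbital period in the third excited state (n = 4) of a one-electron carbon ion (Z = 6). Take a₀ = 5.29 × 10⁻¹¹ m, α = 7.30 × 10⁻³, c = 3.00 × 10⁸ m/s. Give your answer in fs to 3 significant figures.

0.270 fs

r = n²a₀/Z = 4²·5.29 × 10⁻¹¹/6 = 1.41 × 10⁻¹⁰ m
v = Zαc/n = 6·0.00730·3.00 × 10⁸/4 = 3.29 × 10⁶ m/s
T = 2πr/v = 2.70 × 10⁻¹⁶ s = 0.270 fs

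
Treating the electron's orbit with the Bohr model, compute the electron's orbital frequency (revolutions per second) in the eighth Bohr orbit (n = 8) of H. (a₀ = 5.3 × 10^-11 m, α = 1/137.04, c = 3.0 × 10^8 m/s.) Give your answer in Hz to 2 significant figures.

r = n²a₀/Z = 3.4 × 10^-9 m, v = Zαc/n = 2.7 × 10^5 m/s
f = v/(2πr) = 1.3 × 10^13 Hz

1.3 × 10^13 Hz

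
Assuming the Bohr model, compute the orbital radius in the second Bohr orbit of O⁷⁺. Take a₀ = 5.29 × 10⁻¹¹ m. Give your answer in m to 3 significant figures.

2.65 × 10⁻¹¹ m

r_n = n²a₀/Z = 2² × 5.29 × 10⁻¹¹ / 8
    = 4 × 5.29 × 10⁻¹¹ / 8 = 2.65 × 10⁻¹¹ m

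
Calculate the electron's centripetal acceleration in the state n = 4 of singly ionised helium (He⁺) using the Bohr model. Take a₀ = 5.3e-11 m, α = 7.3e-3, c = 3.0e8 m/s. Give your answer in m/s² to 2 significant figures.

2.8e21 m/s²

r = n²a₀/Z = 4.2e-10 m, v = Zαc/n = 1.1e6 m/s
a = v²/r = (1.1e6)² / 4.2e-10 = 2.8e21 m/s²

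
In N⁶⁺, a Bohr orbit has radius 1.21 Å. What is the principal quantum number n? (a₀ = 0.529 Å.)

r_n = n²a₀/Z ⇒ n² = rZ/a₀ = 1.21 × 7 / 0.529 ≈ 16.01
n = 4

4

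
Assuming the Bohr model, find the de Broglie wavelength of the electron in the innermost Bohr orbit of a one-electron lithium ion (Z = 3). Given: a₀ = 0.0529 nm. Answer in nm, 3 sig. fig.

The Bohr quantisation condition is nλ = 2πr_n.
r_n = n²a₀/Z = 0.0176 nm
λ = 2πr_n/n = 2π·0.0176/1 = 0.111 nm

0.111 nm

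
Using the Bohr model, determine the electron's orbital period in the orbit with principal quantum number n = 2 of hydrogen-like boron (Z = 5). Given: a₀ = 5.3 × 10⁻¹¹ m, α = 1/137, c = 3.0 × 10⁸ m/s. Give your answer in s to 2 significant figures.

4.9 × 10⁻¹⁷ s

r = n²a₀/Z = 2²·5.3 × 10⁻¹¹/5 = 4.2 × 10⁻¹¹ m
v = Zαc/n = 5·0.0073·3.0 × 10⁸/2 = 5.5 × 10⁶ m/s
T = 2πr/v = 4.9 × 10⁻¹⁷ s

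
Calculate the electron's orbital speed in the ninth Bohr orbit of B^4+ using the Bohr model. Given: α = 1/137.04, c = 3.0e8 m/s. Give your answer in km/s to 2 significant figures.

1200 km/s

v_n = Zαc/n = 5 × 0.0073 × 3.0e8 / 9
    = 1200 km/s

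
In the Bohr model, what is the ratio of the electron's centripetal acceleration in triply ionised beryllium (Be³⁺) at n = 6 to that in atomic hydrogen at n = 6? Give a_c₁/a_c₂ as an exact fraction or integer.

64

a_c ∝ Z^3 · n^-4
a_c₁/a_c₂ = (4/1)^3 · (6/6)^-4 = 64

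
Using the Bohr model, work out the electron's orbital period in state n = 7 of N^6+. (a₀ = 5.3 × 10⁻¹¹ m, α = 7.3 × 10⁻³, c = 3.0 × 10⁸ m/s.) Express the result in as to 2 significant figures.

1100 as

r = n²a₀/Z = 7²·5.3 × 10⁻¹¹/7 = 3.7 × 10⁻¹⁰ m
v = Zαc/n = 7·0.0073·3.0 × 10⁸/7 = 2.2 × 10⁶ m/s
T = 2πr/v = 1.1 × 10⁻¹⁵ s = 1100 as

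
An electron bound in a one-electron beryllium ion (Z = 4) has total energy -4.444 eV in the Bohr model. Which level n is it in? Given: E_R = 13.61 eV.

E_n = −E_R Z²/n² ⇒ n² = E_R Z²/(−E_n) = 13.61 × 4² / 4.444 ≈ 49.00
n = 7

7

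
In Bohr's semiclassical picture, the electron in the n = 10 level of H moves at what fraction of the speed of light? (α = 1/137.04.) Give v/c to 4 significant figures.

0.0007297

v_n = Zαc/n, so v/c = Zα/n = 1 × 0.007297 / 10 = 0.0007297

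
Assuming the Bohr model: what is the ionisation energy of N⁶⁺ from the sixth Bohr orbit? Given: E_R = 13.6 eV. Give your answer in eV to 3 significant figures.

E_n = −E_R·Z²/n² = −13.6 × 7²/6² eV = -18.5 eV
Ionisation energy = −E_n = 18.5 eV

18.5 eV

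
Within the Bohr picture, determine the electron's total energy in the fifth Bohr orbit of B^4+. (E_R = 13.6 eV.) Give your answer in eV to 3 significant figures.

E_n = −E_R·Z²/n² = −13.6 × 5²/5² = -13.6 eV

-13.6 eV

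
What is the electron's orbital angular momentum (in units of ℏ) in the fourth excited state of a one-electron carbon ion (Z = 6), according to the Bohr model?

5

L_n = nℏ, so L/ℏ = n = 5.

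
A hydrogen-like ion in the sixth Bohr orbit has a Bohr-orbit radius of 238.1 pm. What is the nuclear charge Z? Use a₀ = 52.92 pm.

8

r_n = n²a₀/Z ⇒ Z = n²a₀/r = 6² × 52.92 / 238.1 ≈ 8.00
Z = 8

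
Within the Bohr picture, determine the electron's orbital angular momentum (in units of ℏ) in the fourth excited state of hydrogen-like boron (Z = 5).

5

L_n = nℏ, so L/ℏ = n = 5.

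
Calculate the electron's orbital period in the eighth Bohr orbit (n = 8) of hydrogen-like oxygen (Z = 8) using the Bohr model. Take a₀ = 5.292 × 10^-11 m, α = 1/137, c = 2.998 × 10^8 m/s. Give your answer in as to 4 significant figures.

1216 as

r = n²a₀/Z = 8²·5.292 × 10^-11/8 = 4.234 × 10^-10 m
v = Zαc/n = 8·0.007299·2.998 × 10^8/8 = 2.188 × 10^6 m/s
T = 2πr/v = 1.216 × 10^-15 s = 1216 as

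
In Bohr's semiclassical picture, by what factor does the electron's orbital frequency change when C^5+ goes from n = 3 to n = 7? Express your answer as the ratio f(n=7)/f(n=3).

f ∝ Z^2 · n^-3; with Z fixed, f ∝ n^-3.
f(n=7)/f(n=3) = (7/3)^-3 = 27/343

27/343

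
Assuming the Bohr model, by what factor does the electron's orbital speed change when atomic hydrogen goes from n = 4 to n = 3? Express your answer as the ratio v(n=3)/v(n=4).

v ∝ Z^1 · n^-1; with Z fixed, v ∝ n^-1.
v(n=3)/v(n=4) = (3/4)^-1 = 4/3

4/3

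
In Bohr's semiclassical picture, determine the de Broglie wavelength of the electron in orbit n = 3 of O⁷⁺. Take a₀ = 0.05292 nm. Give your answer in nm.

0.1247 nm

The Bohr quantisation condition is nλ = 2πr_n.
r_n = n²a₀/Z = 0.05954 nm
λ = 2πr_n/n = 2π·0.05954/3 = 0.1247 nm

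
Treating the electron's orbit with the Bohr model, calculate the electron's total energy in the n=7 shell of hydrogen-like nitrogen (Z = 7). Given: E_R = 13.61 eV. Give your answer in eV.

-13.61 eV

E_n = −E_R·Z²/n² = −13.61 × 7²/7² = -13.61 eV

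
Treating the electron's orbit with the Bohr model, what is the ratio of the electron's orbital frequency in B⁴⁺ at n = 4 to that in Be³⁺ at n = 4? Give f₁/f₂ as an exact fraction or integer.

f ∝ Z^2 · n^-3
f₁/f₂ = (5/4)^2 · (4/4)^-3 = 25/16

25/16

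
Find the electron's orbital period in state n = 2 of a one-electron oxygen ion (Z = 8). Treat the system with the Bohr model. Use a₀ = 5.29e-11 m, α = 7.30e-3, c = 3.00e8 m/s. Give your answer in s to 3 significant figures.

1.90e-17 s

r = n²a₀/Z = 2²·5.29e-11/8 = 2.65e-11 m
v = Zαc/n = 8·0.00730·3.00e8/2 = 8.76e6 m/s
T = 2πr/v = 1.90e-17 s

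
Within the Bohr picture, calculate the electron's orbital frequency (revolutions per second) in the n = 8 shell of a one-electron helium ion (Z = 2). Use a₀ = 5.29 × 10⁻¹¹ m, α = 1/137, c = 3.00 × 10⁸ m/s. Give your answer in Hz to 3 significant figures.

5.15 × 10¹³ Hz

r = n²a₀/Z = 1.69 × 10⁻⁹ m, v = Zαc/n = 5.47 × 10⁵ m/s
f = v/(2πr) = 5.15 × 10¹³ Hz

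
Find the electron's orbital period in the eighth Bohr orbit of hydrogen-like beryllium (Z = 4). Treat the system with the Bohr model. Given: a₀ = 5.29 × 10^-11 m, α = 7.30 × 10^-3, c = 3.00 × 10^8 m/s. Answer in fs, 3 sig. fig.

4.86 fs

r = n²a₀/Z = 8²·5.29 × 10^-11/4 = 8.46 × 10^-10 m
v = Zαc/n = 4·0.00730·3.00 × 10^8/8 = 1.09 × 10^6 m/s
T = 2πr/v = 4.86 × 10^-15 s = 4.86 fs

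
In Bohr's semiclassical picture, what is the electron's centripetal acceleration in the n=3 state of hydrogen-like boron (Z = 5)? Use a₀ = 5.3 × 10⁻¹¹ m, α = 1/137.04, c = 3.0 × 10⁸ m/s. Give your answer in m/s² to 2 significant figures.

r = n²a₀/Z = 9.5 × 10⁻¹¹ m, v = Zαc/n = 3.6 × 10⁶ m/s
a = v²/r = (3.6 × 10⁶)² / 9.5 × 10⁻¹¹ = 1.4 × 10²³ m/s²

1.4 × 10²³ m/s²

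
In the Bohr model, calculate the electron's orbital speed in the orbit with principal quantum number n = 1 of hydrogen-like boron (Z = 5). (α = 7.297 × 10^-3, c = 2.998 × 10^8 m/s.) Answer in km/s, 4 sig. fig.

v_n = Zαc/n = 5 × 0.007297 × 2.998 × 10^8 / 1
    = 1.094 × 10^4 km/s

1.094 × 10^4 km/s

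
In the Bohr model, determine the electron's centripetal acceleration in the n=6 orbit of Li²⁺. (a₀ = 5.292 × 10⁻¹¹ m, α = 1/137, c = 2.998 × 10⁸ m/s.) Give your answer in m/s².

r = n²a₀/Z = 6.350 × 10⁻¹⁰ m, v = Zαc/n = 1.094 × 10⁶ m/s
a = v²/r = (1.094 × 10⁶)² / 6.350 × 10⁻¹⁰ = 1.885 × 10²¹ m/s²

1.885 × 10²¹ m/s²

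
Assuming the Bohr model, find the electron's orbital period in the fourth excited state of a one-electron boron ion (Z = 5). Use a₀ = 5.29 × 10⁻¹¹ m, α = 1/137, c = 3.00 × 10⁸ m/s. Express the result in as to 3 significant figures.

r = n²a₀/Z = 5²·5.29 × 10⁻¹¹/5 = 2.64 × 10⁻¹⁰ m
v = Zαc/n = 5·0.00730·3.00 × 10⁸/5 = 2.19 × 10⁶ m/s
T = 2πr/v = 7.59 × 10⁻¹⁶ s = 759 as

759 as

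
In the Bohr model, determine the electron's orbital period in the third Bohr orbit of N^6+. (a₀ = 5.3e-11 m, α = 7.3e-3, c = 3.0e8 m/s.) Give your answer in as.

84 as

r = n²a₀/Z = 3²·5.3e-11/7 = 6.8e-11 m
v = Zαc/n = 7·0.0073·3.0e8/3 = 5.1e6 m/s
T = 2πr/v = 8.4e-17 s = 84 as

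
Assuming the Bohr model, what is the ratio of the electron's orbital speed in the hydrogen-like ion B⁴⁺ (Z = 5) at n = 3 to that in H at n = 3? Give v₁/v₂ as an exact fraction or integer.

5

v ∝ Z^1 · n^-1
v₁/v₂ = (5/1)^1 · (3/3)^-1 = 5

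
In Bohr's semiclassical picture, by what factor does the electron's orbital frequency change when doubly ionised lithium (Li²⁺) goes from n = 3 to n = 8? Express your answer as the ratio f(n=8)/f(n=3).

27/512

f ∝ Z^2 · n^-3; with Z fixed, f ∝ n^-3.
f(n=8)/f(n=3) = (8/3)^-3 = 27/512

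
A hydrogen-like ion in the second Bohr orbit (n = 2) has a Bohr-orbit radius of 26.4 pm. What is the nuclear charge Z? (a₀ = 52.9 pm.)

8

r_n = n²a₀/Z ⇒ Z = n²a₀/r = 2² × 52.9 / 26.4 ≈ 8.02
Z = 8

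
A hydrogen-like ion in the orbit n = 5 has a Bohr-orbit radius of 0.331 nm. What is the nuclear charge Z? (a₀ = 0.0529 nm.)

r_n = n²a₀/Z ⇒ Z = n²a₀/r = 5² × 0.0529 / 0.331 ≈ 4.00
Z = 4

4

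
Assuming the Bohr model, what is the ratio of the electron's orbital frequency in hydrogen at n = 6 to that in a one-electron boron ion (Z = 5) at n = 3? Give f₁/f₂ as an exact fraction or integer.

f ∝ Z^2 · n^-3
f₁/f₂ = (1/5)^2 · (6/3)^-3 = 1/200

1/200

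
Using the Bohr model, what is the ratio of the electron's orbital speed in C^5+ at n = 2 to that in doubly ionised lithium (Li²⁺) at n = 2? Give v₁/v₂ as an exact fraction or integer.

v ∝ Z^1 · n^-1
v₁/v₂ = (6/3)^1 · (2/2)^-1 = 2

2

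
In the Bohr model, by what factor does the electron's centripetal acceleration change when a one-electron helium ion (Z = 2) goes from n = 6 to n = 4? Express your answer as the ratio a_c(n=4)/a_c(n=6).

a_c ∝ Z^3 · n^-4; with Z fixed, a_c ∝ n^-4.
a_c(n=4)/a_c(n=6) = (4/6)^-4 = 81/16

81/16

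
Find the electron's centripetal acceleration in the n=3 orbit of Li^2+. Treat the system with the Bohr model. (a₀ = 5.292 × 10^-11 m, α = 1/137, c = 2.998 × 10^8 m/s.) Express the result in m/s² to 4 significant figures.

3.016 × 10^22 m/s²

r = n²a₀/Z = 1.588 × 10^-10 m, v = Zαc/n = 2.188 × 10^6 m/s
a = v²/r = (2.188 × 10^6)² / 1.588 × 10^-10 = 3.016 × 10^22 m/s²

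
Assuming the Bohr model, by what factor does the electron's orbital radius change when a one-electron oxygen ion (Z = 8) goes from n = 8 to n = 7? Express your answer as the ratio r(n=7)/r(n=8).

49/64

r ∝ Z^-1 · n^2; with Z fixed, r ∝ n^2.
r(n=7)/r(n=8) = (7/8)^2 = 49/64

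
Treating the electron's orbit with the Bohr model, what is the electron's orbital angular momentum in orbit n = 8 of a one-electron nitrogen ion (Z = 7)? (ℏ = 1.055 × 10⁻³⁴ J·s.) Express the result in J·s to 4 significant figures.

8.440 × 10⁻³⁴ J·s

L_n = nℏ = 8 × 1.055 × 10⁻³⁴ = 8.440 × 10⁻³⁴ J·s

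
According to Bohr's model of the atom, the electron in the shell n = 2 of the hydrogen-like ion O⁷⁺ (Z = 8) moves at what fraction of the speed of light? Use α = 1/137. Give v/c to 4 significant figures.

0.02920

v_n = Zαc/n, so v/c = Zα/n = 8 × 0.007299 / 2 = 0.02920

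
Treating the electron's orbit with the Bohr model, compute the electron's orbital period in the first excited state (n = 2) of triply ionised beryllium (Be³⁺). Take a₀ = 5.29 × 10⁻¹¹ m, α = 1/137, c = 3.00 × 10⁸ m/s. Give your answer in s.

r = n²a₀/Z = 2²·5.29 × 10⁻¹¹/4 = 5.29 × 10⁻¹¹ m
v = Zαc/n = 4·0.00730·3.00 × 10⁸/2 = 4.38 × 10⁶ m/s
T = 2πr/v = 7.59 × 10⁻¹⁷ s

7.59 × 10⁻¹⁷ s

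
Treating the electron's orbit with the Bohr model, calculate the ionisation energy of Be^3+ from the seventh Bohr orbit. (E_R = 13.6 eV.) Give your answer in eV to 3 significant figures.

4.44 eV

E_n = −E_R·Z²/n² = −13.6 × 4²/7² eV = -4.44 eV
Ionisation energy = −E_n = 4.44 eV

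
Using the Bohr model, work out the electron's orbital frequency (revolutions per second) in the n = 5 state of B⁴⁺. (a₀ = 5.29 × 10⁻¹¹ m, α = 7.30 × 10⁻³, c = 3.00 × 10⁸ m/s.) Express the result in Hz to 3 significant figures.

1.32 × 10¹⁵ Hz

r = n²a₀/Z = 2.64 × 10⁻¹⁰ m, v = Zαc/n = 2.19 × 10⁶ m/s
f = v/(2πr) = 1.32 × 10¹⁵ Hz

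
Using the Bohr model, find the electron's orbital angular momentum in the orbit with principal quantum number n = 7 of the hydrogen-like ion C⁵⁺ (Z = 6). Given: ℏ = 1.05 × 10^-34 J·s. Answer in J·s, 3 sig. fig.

7.35 × 10^-34 J·s

L_n = nℏ = 7 × 1.05 × 10^-34 = 7.35 × 10^-34 J·s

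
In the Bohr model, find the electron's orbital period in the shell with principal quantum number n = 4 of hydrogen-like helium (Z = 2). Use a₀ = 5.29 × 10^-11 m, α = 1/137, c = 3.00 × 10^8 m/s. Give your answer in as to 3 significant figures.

2430 as

r = n²a₀/Z = 4²·5.29 × 10^-11/2 = 4.23 × 10^-10 m
v = Zαc/n = 2·0.00730·3.00 × 10^8/4 = 1.09 × 10^6 m/s
T = 2πr/v = 2.43 × 10^-15 s = 2430 as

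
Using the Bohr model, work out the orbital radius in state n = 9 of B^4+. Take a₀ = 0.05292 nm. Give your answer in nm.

r_n = n²a₀/Z = 9² × 0.05292 / 5
    = 81 × 0.05292 / 5 = 0.8573 nm

0.8573 nm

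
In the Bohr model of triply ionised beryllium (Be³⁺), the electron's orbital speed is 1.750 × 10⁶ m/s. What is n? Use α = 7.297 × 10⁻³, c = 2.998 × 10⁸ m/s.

v_n = Zαc/n ⇒ n = Zαc/v = 4 × 0.007297 × 2.998 × 10⁸ / 1.750 × 10⁶ ≈ 5.00
n = 5

5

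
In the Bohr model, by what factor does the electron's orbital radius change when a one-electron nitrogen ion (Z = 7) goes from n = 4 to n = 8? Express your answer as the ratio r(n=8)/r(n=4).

r ∝ Z^-1 · n^2; with Z fixed, r ∝ n^2.
r(n=8)/r(n=4) = (8/4)^2 = 4

4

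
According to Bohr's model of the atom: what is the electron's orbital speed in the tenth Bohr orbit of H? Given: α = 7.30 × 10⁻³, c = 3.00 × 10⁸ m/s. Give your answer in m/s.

v_n = Zαc/n = 1 × 0.00730 × 3.00 × 10⁸ / 10
    = 2.19 × 10⁵ m/s

2.19 × 10⁵ m/s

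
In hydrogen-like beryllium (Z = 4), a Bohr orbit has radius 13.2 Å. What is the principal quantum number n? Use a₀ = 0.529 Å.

r_n = n²a₀/Z ⇒ n² = rZ/a₀ = 13.2 × 4 / 0.529 ≈ 99.81
n = 10

10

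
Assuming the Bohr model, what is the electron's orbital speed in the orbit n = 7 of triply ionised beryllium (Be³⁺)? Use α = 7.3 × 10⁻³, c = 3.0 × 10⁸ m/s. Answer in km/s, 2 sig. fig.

v_n = Zαc/n = 4 × 0.0073 × 3.0 × 10⁸ / 7
    = 1300 km/s

1300 km/s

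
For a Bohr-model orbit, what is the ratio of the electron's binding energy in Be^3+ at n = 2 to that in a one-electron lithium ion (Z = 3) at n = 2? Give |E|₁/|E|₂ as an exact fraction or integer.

16/9

|E| ∝ Z^2 · n^-2
|E|₁/|E|₂ = (4/3)^2 · (2/2)^-2 = 16/9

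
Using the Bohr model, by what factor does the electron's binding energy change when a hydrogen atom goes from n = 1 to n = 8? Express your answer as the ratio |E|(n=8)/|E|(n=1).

|E| ∝ Z^2 · n^-2; with Z fixed, |E| ∝ n^-2.
|E|(n=8)/|E|(n=1) = (8/1)^-2 = 1/64

1/64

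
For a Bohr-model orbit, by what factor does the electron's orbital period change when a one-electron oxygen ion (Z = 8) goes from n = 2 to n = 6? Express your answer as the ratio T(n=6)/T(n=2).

T ∝ Z^-2 · n^3; with Z fixed, T ∝ n^3.
T(n=6)/T(n=2) = (6/2)^3 = 27

27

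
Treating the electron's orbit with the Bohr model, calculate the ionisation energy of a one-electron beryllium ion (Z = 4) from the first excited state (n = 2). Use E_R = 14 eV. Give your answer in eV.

56 eV

E_n = −E_R·Z²/n² = −14 × 4²/2² eV = -56 eV
Ionisation energy = −E_n = 56 eV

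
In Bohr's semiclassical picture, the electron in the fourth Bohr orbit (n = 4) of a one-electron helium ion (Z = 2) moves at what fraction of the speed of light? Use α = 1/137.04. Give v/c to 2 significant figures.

0.0036

v_n = Zαc/n, so v/c = Zα/n = 2 × 0.0073 / 4 = 0.0036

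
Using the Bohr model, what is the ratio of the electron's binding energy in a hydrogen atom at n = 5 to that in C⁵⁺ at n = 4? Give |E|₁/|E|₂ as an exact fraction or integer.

4/225

|E| ∝ Z^2 · n^-2
|E|₁/|E|₂ = (1/6)^2 · (5/4)^-2 = 4/225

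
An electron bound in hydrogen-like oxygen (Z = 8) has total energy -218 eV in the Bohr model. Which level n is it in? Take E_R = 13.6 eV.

2

E_n = −E_R Z²/n² ⇒ n² = E_R Z²/(−E_n) = 13.6 × 8² / 218 ≈ 3.99
n = 2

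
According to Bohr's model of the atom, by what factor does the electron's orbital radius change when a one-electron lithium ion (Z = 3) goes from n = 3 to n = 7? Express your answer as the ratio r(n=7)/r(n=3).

r ∝ Z^-1 · n^2; with Z fixed, r ∝ n^2.
r(n=7)/r(n=3) = (7/3)^2 = 49/9

49/9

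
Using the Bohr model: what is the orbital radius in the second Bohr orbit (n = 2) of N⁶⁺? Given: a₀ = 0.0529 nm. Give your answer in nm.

r_n = n²a₀/Z = 2² × 0.0529 / 7
    = 4 × 0.0529 / 7 = 0.0302 nm

0.0302 nm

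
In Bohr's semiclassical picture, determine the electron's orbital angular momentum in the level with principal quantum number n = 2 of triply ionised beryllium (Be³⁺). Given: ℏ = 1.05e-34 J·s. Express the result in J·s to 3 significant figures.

2.10e-34 J·s

L_n = nℏ = 2 × 1.05e-34 = 2.10e-34 J·s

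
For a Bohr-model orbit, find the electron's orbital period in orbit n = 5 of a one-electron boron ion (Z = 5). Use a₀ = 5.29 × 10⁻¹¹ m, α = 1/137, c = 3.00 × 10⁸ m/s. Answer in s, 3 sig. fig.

r = n²a₀/Z = 5²·5.29 × 10⁻¹¹/5 = 2.64 × 10⁻¹⁰ m
v = Zαc/n = 5·0.00730·3.00 × 10⁸/5 = 2.19 × 10⁶ m/s
T = 2πr/v = 7.59 × 10⁻¹⁶ s

7.59 × 10⁻¹⁶ s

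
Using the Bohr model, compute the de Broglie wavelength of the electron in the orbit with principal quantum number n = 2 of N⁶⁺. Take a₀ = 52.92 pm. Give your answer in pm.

The Bohr quantisation condition is nλ = 2πr_n.
r_n = n²a₀/Z = 30.24 pm
λ = 2πr_n/n = 2π·30.24/2 = 95.00 pm

95.00 pm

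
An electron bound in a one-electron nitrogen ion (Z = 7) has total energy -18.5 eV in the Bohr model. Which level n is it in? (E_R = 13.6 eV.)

6

E_n = −E_R Z²/n² ⇒ n² = E_R Z²/(−E_n) = 13.6 × 7² / 18.5 ≈ 36.02
n = 6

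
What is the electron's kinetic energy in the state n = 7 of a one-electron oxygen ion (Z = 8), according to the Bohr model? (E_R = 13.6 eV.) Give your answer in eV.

For a Coulomb orbit the virial theorem gives K = −E_n.
E_n = −E_R·Z²/n², so K = E_R·Z²/n² = 13.6 × 8²/7² = 17.8 eV

17.8 eV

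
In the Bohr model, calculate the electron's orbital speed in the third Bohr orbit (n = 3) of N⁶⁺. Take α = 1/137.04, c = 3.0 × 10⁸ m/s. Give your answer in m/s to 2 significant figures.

5.1 × 10⁶ m/s

v_n = Zαc/n = 7 × 0.0073 × 3.0 × 10⁸ / 3
    = 5.1 × 10⁶ m/s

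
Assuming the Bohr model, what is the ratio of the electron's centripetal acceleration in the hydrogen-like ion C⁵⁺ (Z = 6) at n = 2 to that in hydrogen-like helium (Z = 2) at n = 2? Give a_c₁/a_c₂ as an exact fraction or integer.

27

a_c ∝ Z^3 · n^-4
a_c₁/a_c₂ = (6/2)^3 · (2/2)^-4 = 27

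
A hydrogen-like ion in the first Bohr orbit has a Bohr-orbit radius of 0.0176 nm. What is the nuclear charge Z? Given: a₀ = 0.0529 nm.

3

r_n = n²a₀/Z ⇒ Z = n²a₀/r = 1² × 0.0529 / 0.0176 ≈ 3.01
Z = 3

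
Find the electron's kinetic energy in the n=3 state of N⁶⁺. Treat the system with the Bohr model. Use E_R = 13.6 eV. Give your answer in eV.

For a Coulomb orbit the virial theorem gives K = −E_n.
E_n = −E_R·Z²/n², so K = E_R·Z²/n² = 13.6 × 7²/3² = 74.0 eV

74.0 eV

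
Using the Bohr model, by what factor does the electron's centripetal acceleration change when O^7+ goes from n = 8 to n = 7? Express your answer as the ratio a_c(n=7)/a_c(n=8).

4096/2401

a_c ∝ Z^3 · n^-4; with Z fixed, a_c ∝ n^-4.
a_c(n=7)/a_c(n=8) = (7/8)^-4 = 4096/2401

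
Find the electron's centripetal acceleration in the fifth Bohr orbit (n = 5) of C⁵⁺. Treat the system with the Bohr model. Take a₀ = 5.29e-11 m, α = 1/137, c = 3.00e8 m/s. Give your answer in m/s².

r = n²a₀/Z = 2.20e-10 m, v = Zαc/n = 2.63e6 m/s
a = v²/r = (2.63e6)² / 2.20e-10 = 3.13e22 m/s²

3.13e22 m/s²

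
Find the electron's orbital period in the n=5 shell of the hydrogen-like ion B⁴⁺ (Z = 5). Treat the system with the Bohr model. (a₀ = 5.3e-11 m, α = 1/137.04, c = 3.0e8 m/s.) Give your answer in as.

760 as

r = n²a₀/Z = 5²·5.3e-11/5 = 2.6e-10 m
v = Zαc/n = 5·0.0073·3.0e8/5 = 2.2e6 m/s
T = 2πr/v = 7.6e-16 s = 760 as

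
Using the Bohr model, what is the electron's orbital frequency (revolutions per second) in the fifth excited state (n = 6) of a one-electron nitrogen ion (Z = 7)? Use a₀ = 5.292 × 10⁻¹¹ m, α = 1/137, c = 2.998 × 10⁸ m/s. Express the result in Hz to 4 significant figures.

1.493 × 10¹⁵ Hz

r = n²a₀/Z = 2.722 × 10⁻¹⁰ m, v = Zαc/n = 2.553 × 10⁶ m/s
f = v/(2πr) = 1.493 × 10¹⁵ Hz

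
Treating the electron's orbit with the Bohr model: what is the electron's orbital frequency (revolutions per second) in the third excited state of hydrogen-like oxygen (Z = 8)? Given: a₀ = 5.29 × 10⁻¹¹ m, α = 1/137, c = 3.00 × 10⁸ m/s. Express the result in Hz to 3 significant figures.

6.59 × 10¹⁵ Hz

r = n²a₀/Z = 1.06 × 10⁻¹⁰ m, v = Zαc/n = 4.38 × 10⁶ m/s
f = v/(2πr) = 6.59 × 10¹⁵ Hz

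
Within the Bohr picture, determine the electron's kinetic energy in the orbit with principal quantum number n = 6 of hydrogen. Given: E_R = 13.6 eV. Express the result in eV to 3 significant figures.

0.378 eV

For a Coulomb orbit the virial theorem gives K = −E_n.
E_n = −E_R·Z²/n², so K = E_R·Z²/n² = 13.6 × 1²/6² = 0.378 eV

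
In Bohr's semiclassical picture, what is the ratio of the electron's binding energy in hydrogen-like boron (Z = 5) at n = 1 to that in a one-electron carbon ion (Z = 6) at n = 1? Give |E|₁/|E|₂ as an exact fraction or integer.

25/36

|E| ∝ Z^2 · n^-2
|E|₁/|E|₂ = (5/6)^2 · (1/1)^-2 = 25/36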